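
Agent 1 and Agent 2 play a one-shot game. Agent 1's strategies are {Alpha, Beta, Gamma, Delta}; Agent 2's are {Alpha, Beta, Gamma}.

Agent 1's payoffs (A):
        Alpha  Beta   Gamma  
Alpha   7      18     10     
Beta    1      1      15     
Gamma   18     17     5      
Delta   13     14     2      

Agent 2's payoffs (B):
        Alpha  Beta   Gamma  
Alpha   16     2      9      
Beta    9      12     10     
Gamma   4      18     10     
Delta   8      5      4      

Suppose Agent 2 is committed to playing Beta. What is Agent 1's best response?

With Agent 2 fixed at Beta, Agent 1's payoffs are: Alpha → 18, Beta → 1, Gamma → 17, Delta → 14.
The maximum is 18, achieved by Alpha.

Alpha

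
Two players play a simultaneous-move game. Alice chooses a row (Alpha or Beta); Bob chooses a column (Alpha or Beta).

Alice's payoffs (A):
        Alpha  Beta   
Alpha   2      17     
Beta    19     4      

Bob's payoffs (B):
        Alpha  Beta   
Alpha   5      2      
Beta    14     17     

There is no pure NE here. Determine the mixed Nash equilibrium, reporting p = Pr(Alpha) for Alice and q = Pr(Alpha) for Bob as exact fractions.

Each player's mixing probability is pinned down by making the *other* player indifferent.
Bob indifferent between Alpha and Beta: p·5 + (1−p)·14 = p·2 + (1−p)·17 ⟹ 14 + (-9)p = 17 + (-15)p ⟹ p = 1/2.
Alice indifferent between Alpha and Beta: q·2 + (1−q)·17 = q·19 + (1−q)·4 ⟹ 17 + (-15)q = 4 + 15q ⟹ q = 13/30.

p = 1/2, q = 13/30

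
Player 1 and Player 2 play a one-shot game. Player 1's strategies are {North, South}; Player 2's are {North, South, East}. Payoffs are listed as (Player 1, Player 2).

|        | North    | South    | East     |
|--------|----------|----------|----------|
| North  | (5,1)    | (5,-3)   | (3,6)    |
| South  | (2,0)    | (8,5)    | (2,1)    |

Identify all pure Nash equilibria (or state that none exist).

(North, East) and (South, South)

Check mutual best responses: a cell is a NE iff neither player can gain by unilaterally deviating.
Player 1's best responses — vs North: North (payoff 5); vs South: South (payoff 8); vs East: North (payoff 3).
Player 2's best responses — vs North: East (payoff 6); vs South: South (payoff 5).
Mutual best responses occur at (North, East) and (South, South); at each, neither player gains by switching.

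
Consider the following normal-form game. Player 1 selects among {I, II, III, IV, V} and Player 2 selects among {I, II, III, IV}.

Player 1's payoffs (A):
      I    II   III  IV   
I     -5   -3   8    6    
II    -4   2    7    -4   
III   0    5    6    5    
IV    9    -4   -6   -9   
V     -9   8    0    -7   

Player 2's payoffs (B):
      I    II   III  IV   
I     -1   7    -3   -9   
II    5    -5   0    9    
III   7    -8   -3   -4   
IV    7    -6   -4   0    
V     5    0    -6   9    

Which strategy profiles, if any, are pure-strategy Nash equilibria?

(IV, I)

A profile is a Nash equilibrium when each player is best-responding to the other.
Player 1's best responses — vs I: IV (payoff 9); vs II: V (payoff 8); vs III: I (payoff 8); vs IV: I (payoff 6).
Player 2's best responses — vs I: II (payoff 7); vs II: IV (payoff 9); vs III: I (payoff 7); vs IV: I (payoff 7); vs V: IV (payoff 9).
The only mutual best response is (IV, I); neither player gains by switching there.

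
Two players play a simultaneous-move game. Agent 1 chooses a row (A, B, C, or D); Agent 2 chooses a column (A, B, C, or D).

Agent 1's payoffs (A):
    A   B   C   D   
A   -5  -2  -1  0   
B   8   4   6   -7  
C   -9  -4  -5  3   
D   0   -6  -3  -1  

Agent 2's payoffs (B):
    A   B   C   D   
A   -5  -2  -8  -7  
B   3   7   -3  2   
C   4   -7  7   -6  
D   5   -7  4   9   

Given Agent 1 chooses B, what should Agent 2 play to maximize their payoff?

B

With Agent 1 fixed at B, Agent 2's payoffs are: A → 3, B → 7, C → -3, D → 2.
The maximum is 7, achieved by B.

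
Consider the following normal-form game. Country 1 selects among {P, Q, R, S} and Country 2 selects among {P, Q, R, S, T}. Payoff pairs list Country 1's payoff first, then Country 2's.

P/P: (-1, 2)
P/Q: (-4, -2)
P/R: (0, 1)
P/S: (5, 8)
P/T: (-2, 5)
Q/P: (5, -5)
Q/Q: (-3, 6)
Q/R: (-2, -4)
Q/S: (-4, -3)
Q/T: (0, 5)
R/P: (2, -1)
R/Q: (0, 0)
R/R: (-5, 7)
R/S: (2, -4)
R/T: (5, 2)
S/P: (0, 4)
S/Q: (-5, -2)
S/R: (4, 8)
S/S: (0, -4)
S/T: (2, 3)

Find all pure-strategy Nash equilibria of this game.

Check mutual best responses: a cell is a NE iff neither player can gain by unilaterally deviating.
Country 1's best responses — vs P: Q (payoff 5); vs Q: R (payoff 0); vs R: S (payoff 4); vs S: P (payoff 5); vs T: R (payoff 5).
Country 2's best responses — vs P: S (payoff 8); vs Q: Q (payoff 6); vs R: R (payoff 7); vs S: R (payoff 8).
Mutual best responses occur at (P, S) and (S, R); at each, neither player gains by switching.

(P, S) and (S, R)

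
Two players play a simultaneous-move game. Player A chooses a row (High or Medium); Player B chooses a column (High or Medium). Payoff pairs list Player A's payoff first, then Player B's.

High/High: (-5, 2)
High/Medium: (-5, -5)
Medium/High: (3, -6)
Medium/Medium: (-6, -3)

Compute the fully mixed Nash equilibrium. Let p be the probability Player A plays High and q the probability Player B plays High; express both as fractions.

p = 3/10, q = 1/9

Each player's mixing probability is pinned down by making the *other* player indifferent.
Player B indifferent between High and Medium: p·2 + (1−p)·(-6) = p·(-5) + (1−p)·(-3) ⟹ (-6) + 8p = (-3) + (-2)p ⟹ p = 3/10.
Player A indifferent between High and Medium: q·(-5) + (1−q)·(-5) = q·3 + (1−q)·(-6) ⟹ (-5) + 0q = (-6) + 9q ⟹ q = 1/9.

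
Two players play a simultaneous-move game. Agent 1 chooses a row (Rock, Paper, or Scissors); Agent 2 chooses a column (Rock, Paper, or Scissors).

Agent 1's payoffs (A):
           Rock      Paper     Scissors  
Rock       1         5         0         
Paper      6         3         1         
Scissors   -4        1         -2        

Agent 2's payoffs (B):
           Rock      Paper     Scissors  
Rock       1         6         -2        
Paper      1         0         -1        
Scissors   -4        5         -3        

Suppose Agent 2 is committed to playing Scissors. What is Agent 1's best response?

Paper

With Agent 2 fixed at Scissors, Agent 1's payoffs are: Rock → 0, Paper → 1, Scissors → -2.
The maximum is 1, achieved by Paper.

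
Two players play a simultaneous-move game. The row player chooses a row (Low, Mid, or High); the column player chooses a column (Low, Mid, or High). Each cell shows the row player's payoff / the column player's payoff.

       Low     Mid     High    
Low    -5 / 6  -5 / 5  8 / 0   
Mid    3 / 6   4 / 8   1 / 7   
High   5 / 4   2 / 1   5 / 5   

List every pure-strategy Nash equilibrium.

A profile is a Nash equilibrium when each player is best-responding to the other.
The row player's best responses — vs Low: High (payoff 5); vs Mid: Mid (payoff 4); vs High: Low (payoff 8).
The column player's best responses — vs Low: Low (payoff 6); vs Mid: Mid (payoff 8); vs High: High (payoff 5).
The only mutual best response is (Mid, Mid); neither player gains by switching there.

(Mid, Mid)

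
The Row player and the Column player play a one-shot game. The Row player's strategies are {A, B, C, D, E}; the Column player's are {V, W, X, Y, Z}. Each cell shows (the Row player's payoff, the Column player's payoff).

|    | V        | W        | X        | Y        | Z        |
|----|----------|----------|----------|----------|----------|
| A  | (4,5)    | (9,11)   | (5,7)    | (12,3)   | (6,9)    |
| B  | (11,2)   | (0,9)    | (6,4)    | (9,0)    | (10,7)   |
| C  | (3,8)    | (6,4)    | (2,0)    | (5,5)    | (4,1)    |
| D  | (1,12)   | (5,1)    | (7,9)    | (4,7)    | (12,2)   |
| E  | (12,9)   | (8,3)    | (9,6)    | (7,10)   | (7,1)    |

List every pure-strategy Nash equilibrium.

A profile is a Nash equilibrium when each player is best-responding to the other.
The Row player's best responses — vs V: E (payoff 12); vs W: A (payoff 9); vs X: E (payoff 9); vs Y: A (payoff 12); vs Z: D (payoff 12).
The Column player's best responses — vs A: W (payoff 11); vs B: W (payoff 9); vs C: V (payoff 8); vs D: V (payoff 12); vs E: Y (payoff 10).
The only mutual best response is (A, W); neither player gains by switching there.

(A, W)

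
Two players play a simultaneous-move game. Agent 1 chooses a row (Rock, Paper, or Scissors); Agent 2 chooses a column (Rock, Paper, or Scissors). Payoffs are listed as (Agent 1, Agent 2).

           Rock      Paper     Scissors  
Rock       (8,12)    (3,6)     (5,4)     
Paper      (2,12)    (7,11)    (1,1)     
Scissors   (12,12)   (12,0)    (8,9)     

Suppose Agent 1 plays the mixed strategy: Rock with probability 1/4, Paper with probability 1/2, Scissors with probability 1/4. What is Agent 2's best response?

Rock

Agent 2's best reply maximizes expected payoff against the mix.
Rock: (1/4)·12 + (1/2)·12 + (1/4)·12 = 12
Paper: (1/4)·6 + (1/2)·11 + (1/4)·0 = 7
Scissors: (1/4)·4 + (1/2)·1 + (1/4)·9 = 15/4
Highest expected payoff is 12, from Rock.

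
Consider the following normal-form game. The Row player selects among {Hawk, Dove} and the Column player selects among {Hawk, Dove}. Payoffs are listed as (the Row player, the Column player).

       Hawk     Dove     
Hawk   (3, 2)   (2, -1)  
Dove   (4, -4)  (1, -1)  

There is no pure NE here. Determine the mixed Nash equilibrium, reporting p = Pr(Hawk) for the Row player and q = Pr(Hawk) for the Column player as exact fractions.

p = 1/2, q = 1/2

In a mixed NE each player is indifferent between their pure strategies, so the opponent's mix sets the indifference.
The Column player indifferent between Hawk and Dove: p·2 + (1−p)·(-4) = p·(-1) + (1−p)·(-1) ⟹ (-4) + 6p = (-1) + 0p ⟹ p = 1/2.
The Row player indifferent between Hawk and Dove: q·3 + (1−q)·2 = q·4 + (1−q)·1 ⟹ 2 + 1q = 1 + 3q ⟹ q = 1/2.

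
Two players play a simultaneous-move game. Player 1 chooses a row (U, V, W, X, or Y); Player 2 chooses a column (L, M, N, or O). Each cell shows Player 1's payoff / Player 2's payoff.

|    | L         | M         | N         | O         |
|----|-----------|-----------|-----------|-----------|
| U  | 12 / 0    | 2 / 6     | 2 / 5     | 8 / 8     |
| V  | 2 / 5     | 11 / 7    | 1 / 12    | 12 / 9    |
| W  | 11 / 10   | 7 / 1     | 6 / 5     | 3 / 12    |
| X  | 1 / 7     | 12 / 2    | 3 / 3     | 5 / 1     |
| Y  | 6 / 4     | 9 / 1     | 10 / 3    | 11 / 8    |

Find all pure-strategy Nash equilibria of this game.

None

Check mutual best responses: a cell is a NE iff neither player can gain by unilaterally deviating.
Player 1's best responses — vs L: U (payoff 12); vs M: X (payoff 12); vs N: Y (payoff 10); vs O: V (payoff 12).
Player 2's best responses — vs U: O (payoff 8); vs V: N (payoff 12); vs W: O (payoff 12); vs X: L (payoff 7); vs Y: O (payoff 8).
No cell has both players best-responding. For instance, Player 1's best reply to M is X, but against X Player 2 prefers L over M.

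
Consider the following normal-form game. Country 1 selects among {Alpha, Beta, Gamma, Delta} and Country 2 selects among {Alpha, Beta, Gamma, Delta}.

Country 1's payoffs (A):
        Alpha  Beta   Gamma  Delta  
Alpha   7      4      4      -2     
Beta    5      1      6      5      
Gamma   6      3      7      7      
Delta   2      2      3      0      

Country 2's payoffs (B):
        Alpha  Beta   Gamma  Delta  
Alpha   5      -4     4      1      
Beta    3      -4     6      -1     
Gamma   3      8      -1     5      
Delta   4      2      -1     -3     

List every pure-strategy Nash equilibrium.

(Alpha, Alpha)

A profile is a Nash equilibrium when each player is best-responding to the other.
Country 1's best responses — vs Alpha: Alpha (payoff 7); vs Beta: Alpha (payoff 4); vs Gamma: Gamma (payoff 7); vs Delta: Gamma (payoff 7).
Country 2's best responses — vs Alpha: Alpha (payoff 5); vs Beta: Gamma (payoff 6); vs Gamma: Beta (payoff 8); vs Delta: Alpha (payoff 4).
The only mutual best response is (Alpha, Alpha); neither player gains by switching there.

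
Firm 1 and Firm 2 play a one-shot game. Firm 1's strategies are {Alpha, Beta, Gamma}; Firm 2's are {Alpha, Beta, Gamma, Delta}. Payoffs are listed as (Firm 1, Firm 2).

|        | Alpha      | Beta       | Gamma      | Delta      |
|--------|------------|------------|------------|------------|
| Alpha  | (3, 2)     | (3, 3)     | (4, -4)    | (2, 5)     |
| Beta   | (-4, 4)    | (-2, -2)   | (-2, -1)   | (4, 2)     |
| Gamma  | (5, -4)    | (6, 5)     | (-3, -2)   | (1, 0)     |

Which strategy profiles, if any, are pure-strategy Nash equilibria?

Check mutual best responses: a cell is a NE iff neither player can gain by unilaterally deviating.
Firm 1's best responses — vs Alpha: Gamma (payoff 5); vs Beta: Gamma (payoff 6); vs Gamma: Alpha (payoff 4); vs Delta: Beta (payoff 4).
Firm 2's best responses — vs Alpha: Delta (payoff 5); vs Beta: Alpha (payoff 4); vs Gamma: Beta (payoff 5).
The only mutual best response is (Gamma, Beta); neither player gains by switching there.

(Gamma, Beta)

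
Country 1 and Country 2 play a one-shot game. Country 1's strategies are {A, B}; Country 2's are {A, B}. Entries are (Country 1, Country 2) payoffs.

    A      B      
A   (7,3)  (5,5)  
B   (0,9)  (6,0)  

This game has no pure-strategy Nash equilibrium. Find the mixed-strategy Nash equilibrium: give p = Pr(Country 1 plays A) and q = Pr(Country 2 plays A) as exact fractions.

In a mixed NE each player is indifferent between their pure strategies, so the opponent's mix sets the indifference.
Country 2 indifferent between A and B: p·3 + (1−p)·9 = p·5 + (1−p)·0 ⟹ 9 + (-6)p = 0 + 5p ⟹ p = 9/11.
Country 1 indifferent between A and B: q·7 + (1−q)·5 = q·0 + (1−q)·6 ⟹ 5 + 2q = 6 + (-6)q ⟹ q = 1/8.

p = 9/11, q = 1/8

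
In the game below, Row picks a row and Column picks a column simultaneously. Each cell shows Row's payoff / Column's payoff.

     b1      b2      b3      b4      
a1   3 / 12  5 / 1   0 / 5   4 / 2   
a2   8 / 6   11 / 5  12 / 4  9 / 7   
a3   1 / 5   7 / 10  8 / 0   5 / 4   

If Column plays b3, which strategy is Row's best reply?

a2

With Column fixed at b3, Row's payoffs are: a1 → 0, a2 → 12, a3 → 8.
The maximum is 12, achieved by a2.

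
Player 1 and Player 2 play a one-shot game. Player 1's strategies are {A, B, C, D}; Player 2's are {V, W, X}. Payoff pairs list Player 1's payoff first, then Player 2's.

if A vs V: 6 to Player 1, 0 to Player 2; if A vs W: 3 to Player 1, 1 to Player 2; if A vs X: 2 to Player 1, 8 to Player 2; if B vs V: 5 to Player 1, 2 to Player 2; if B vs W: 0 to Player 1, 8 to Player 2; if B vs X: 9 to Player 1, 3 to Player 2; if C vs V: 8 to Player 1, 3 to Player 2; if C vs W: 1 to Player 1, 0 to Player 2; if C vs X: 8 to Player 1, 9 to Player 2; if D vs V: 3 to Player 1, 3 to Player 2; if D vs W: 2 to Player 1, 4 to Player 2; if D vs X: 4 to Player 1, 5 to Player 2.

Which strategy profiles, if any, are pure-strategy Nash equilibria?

None

Find each player's best response to every opponent strategy; NE are the intersections.
Player 1's best responses — vs V: C (payoff 8); vs W: A (payoff 3); vs X: B (payoff 9).
Player 2's best responses — vs A: X (payoff 8); vs B: W (payoff 8); vs C: X (payoff 9); vs D: X (payoff 5).
No cell has both players best-responding. For instance, Player 1's best reply to V is C, but against C Player 2 prefers X over V.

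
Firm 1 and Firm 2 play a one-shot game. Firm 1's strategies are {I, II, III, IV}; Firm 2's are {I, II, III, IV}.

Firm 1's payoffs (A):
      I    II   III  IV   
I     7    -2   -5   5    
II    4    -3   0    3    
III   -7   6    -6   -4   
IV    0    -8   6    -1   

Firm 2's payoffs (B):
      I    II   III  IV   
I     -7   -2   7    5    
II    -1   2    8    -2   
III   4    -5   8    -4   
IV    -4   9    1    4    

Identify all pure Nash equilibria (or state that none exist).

Check mutual best responses: a cell is a NE iff neither player can gain by unilaterally deviating.
Firm 1's best responses — vs I: I (payoff 7); vs II: III (payoff 6); vs III: IV (payoff 6); vs IV: I (payoff 5).
Firm 2's best responses — vs I: III (payoff 7); vs II: III (payoff 8); vs III: III (payoff 8); vs IV: II (payoff 9).
No cell has both players best-responding. For instance, Firm 1's best reply to IV is I, but against I Firm 2 prefers III over IV.

There is no pure-strategy Nash equilibrium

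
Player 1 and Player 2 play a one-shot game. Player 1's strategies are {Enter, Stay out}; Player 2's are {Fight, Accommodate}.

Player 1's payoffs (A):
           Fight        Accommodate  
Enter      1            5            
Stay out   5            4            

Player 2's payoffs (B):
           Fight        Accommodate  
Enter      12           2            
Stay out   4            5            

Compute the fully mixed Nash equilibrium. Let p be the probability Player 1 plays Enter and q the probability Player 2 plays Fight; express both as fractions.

p = 1/11, q = 1/5

In a mixed NE each player is indifferent between their pure strategies, so the opponent's mix sets the indifference.
Player 2 indifferent between Fight and Accommodate: p·12 + (1−p)·4 = p·2 + (1−p)·5 ⟹ 4 + 8p = 5 + (-3)p ⟹ p = 1/11.
Player 1 indifferent between Enter and Stay out: q·1 + (1−q)·5 = q·5 + (1−q)·4 ⟹ 5 + (-4)q = 4 + 1q ⟹ q = 1/5.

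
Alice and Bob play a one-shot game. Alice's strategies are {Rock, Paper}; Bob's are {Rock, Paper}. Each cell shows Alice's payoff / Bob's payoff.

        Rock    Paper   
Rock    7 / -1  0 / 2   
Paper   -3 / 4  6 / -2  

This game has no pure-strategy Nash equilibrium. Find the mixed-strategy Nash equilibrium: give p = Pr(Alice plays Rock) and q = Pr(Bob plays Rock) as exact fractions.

p = 2/3, q = 3/8

In a mixed NE each player is indifferent between their pure strategies, so the opponent's mix sets the indifference.
Bob indifferent between Rock and Paper: p·(-1) + (1−p)·4 = p·2 + (1−p)·(-2) ⟹ 4 + (-5)p = (-2) + 4p ⟹ p = 2/3.
Alice indifferent between Rock and Paper: q·7 + (1−q)·0 = q·(-3) + (1−q)·6 ⟹ 0 + 7q = 6 + (-9)q ⟹ q = 3/8.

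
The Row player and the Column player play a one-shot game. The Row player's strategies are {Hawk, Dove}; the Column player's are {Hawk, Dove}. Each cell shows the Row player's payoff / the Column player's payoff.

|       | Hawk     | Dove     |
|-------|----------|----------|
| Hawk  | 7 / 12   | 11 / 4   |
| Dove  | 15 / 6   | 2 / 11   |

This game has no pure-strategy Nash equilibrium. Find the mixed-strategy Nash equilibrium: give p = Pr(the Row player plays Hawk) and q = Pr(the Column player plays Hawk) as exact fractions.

p = 5/13, q = 9/17

Each player's mixing probability is pinned down by making the *other* player indifferent.
The Column player indifferent between Hawk and Dove: p·12 + (1−p)·6 = p·4 + (1−p)·11 ⟹ 6 + 6p = 11 + (-7)p ⟹ p = 5/13.
The Row player indifferent between Hawk and Dove: q·7 + (1−q)·11 = q·15 + (1−q)·2 ⟹ 11 + (-4)q = 2 + 13q ⟹ q = 9/17.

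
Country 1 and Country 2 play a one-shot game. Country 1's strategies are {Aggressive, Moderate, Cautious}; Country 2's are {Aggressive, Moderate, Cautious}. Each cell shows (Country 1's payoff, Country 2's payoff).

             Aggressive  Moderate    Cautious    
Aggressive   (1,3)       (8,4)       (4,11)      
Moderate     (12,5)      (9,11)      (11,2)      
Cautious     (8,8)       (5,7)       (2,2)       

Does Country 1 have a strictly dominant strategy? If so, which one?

Moderate

A strategy is strictly dominant if it gives Country 1 a strictly higher payoff than every other strategy, against every choice by the opponent.
Moderate strictly dominates: vs Aggressive: 12 > each of {1, 8}; vs Moderate: 9 > each of {8, 5}; vs Cautious: 11 > each of {4, 2}.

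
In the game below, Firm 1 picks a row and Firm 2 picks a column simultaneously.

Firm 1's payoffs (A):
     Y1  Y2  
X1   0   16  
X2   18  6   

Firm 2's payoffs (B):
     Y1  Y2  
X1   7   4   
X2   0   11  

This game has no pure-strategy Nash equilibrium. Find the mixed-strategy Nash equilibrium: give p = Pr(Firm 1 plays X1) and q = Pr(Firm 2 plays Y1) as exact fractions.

p = 11/14, q = 5/14

Each player's mixing probability is pinned down by making the *other* player indifferent.
Firm 2 indifferent between Y1 and Y2: p·7 + (1−p)·0 = p·4 + (1−p)·11 ⟹ 0 + 7p = 11 + (-7)p ⟹ p = 11/14.
Firm 1 indifferent between X1 and X2: q·0 + (1−q)·16 = q·18 + (1−q)·6 ⟹ 16 + (-16)q = 6 + 12q ⟹ q = 5/14.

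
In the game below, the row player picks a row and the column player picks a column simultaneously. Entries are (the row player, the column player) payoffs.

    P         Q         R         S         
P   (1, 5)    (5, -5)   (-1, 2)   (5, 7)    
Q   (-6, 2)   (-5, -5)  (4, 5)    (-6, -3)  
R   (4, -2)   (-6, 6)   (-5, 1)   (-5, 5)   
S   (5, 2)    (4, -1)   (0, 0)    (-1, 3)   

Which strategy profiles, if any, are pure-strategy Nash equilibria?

Check mutual best responses: a cell is a NE iff neither player can gain by unilaterally deviating.
The row player's best responses — vs P: S (payoff 5); vs Q: P (payoff 5); vs R: Q (payoff 4); vs S: P (payoff 5).
The column player's best responses — vs P: S (payoff 7); vs Q: R (payoff 5); vs R: Q (payoff 6); vs S: S (payoff 3).
Mutual best responses occur at (P, S) and (Q, R); at each, neither player gains by switching.

(P, S) and (Q, R)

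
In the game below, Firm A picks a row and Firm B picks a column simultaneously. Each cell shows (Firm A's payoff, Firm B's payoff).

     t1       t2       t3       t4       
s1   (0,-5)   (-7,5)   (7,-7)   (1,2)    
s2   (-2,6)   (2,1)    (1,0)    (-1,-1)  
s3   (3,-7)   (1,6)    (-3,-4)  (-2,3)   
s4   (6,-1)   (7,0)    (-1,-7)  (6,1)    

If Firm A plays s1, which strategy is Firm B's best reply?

With Firm A fixed at s1, Firm B's payoffs are: t1 → -5, t2 → 5, t3 → -7, t4 → 2.
The maximum is 5, achieved by t2.

t2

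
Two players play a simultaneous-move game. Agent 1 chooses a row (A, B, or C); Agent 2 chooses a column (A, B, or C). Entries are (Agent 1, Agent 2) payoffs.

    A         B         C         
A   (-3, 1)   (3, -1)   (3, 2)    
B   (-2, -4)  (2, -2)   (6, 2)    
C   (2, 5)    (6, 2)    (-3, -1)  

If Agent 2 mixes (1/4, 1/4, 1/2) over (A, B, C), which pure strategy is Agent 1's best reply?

B

Compute Agent 1's expected payoff from each pure strategy against the given mix.
A: (1/4)·(-3) + (1/4)·3 + (1/2)·3 = 3/2
B: (1/4)·(-2) + (1/4)·2 + (1/2)·6 = 3
C: (1/4)·2 + (1/4)·6 + (1/2)·(-3) = 1/2
Highest expected payoff is 3, from B.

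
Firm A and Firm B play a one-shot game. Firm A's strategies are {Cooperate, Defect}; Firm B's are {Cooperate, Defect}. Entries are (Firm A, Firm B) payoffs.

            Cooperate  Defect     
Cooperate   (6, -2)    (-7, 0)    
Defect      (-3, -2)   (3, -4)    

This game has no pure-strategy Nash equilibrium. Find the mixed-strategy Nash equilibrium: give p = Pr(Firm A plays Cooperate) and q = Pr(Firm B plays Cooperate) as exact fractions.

Each player's mixing probability is pinned down by making the *other* player indifferent.
Firm B indifferent between Cooperate and Defect: p·(-2) + (1−p)·(-2) = p·0 + (1−p)·(-4) ⟹ (-2) + 0p = (-4) + 4p ⟹ p = 1/2.
Firm A indifferent between Cooperate and Defect: q·6 + (1−q)·(-7) = q·(-3) + (1−q)·3 ⟹ (-7) + 13q = 3 + (-6)q ⟹ q = 10/19.

p = 1/2, q = 10/19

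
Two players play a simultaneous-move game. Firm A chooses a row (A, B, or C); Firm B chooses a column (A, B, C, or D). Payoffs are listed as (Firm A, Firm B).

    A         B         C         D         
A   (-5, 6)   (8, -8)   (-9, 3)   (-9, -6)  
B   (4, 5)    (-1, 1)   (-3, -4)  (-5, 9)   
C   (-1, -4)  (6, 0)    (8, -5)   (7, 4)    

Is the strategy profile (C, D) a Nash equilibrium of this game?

Yes

Holding Firm B at D: Firm A gets 7 from C, versus -9 from A, -5 from B. No profitable deviation for Firm A.
Holding Firm A at C: Firm B gets 4 from D, versus -4 from A, 0 from B, -5 from C. No profitable deviation for Firm B either.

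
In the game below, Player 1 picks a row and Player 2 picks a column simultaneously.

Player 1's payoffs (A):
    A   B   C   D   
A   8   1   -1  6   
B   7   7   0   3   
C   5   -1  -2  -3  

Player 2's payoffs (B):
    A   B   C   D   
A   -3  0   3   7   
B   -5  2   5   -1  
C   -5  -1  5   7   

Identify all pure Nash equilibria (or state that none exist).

Check mutual best responses: a cell is a NE iff neither player can gain by unilaterally deviating.
Player 1's best responses — vs A: A (payoff 8); vs B: B (payoff 7); vs C: B (payoff 0); vs D: A (payoff 6).
Player 2's best responses — vs A: D (payoff 7); vs B: C (payoff 5); vs C: D (payoff 7).
Mutual best responses occur at (A, D) and (B, C); at each, neither player gains by switching.

(A, D) and (B, C)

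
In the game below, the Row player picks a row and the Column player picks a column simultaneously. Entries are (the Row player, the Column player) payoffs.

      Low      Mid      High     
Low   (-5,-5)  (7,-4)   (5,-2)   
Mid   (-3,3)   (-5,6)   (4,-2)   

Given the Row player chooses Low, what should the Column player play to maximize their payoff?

High

With the Row player fixed at Low, the Column player's payoffs are: Low → -5, Mid → -4, High → -2.
The maximum is -2, achieved by High.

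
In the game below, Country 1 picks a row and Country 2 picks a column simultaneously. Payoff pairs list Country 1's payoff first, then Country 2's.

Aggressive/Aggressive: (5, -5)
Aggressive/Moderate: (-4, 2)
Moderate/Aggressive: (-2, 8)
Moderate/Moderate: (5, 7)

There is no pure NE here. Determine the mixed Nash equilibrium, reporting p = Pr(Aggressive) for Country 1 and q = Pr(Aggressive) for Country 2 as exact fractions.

p = 1/8, q = 9/16

Each player's mixing probability is pinned down by making the *other* player indifferent.
Country 2 indifferent between Aggressive and Moderate: p·(-5) + (1−p)·8 = p·2 + (1−p)·7 ⟹ 8 + (-13)p = 7 + (-5)p ⟹ p = 1/8.
Country 1 indifferent between Aggressive and Moderate: q·5 + (1−q)·(-4) = q·(-2) + (1−q)·5 ⟹ (-4) + 9q = 5 + (-7)q ⟹ q = 9/16.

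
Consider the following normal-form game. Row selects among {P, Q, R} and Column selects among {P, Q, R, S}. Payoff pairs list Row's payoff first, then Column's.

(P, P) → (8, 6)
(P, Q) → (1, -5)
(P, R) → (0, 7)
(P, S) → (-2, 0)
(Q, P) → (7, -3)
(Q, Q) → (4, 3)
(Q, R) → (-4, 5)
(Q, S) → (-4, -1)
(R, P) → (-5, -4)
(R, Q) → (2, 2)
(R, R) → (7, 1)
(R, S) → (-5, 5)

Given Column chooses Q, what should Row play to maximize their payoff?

Q

With Column fixed at Q, Row's payoffs are: P → 1, Q → 4, R → 2.
The maximum is 4, achieved by Q.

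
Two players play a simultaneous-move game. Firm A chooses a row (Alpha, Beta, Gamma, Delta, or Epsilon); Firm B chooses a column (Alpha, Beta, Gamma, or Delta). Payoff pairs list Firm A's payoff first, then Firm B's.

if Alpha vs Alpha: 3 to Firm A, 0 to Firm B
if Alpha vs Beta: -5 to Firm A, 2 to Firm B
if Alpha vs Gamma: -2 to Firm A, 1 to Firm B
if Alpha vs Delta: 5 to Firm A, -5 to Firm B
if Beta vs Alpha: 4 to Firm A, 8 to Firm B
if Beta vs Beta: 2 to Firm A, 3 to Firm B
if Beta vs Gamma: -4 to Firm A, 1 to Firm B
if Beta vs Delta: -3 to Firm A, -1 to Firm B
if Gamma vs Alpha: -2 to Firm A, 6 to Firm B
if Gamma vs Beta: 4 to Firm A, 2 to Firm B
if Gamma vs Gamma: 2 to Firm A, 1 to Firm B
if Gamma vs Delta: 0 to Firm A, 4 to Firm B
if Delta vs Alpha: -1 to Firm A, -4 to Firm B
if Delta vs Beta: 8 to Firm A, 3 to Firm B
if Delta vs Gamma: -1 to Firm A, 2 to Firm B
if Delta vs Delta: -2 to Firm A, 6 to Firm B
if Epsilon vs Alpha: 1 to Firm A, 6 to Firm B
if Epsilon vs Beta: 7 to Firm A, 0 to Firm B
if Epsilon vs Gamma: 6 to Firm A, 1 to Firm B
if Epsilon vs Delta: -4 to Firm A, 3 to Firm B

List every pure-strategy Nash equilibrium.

(Beta, Alpha)

Find each player's best response to every opponent strategy; NE are the intersections.
Firm A's best responses — vs Alpha: Beta (payoff 4); vs Beta: Delta (payoff 8); vs Gamma: Epsilon (payoff 6); vs Delta: Alpha (payoff 5).
Firm B's best responses — vs Alpha: Beta (payoff 2); vs Beta: Alpha (payoff 8); vs Gamma: Alpha (payoff 6); vs Delta: Delta (payoff 6); vs Epsilon: Alpha (payoff 6).
The only mutual best response is (Beta, Alpha); neither player gains by switching there.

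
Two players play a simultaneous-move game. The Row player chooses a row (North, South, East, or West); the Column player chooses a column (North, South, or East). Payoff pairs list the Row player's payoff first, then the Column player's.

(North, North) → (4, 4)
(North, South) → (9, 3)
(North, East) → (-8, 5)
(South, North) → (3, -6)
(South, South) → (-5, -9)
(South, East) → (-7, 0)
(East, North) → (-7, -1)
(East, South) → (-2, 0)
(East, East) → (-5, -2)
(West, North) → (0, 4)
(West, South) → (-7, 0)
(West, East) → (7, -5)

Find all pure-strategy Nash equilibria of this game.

None

Check mutual best responses: a cell is a NE iff neither player can gain by unilaterally deviating.
The Row player's best responses — vs North: North (payoff 4); vs South: North (payoff 9); vs East: West (payoff 7).
The Column player's best responses — vs North: East (payoff 5); vs South: East (payoff 0); vs East: South (payoff 0); vs West: North (payoff 4).
No cell has both players best-responding. For instance, the Row player's best reply to South is North, but against North the Column player prefers East over South.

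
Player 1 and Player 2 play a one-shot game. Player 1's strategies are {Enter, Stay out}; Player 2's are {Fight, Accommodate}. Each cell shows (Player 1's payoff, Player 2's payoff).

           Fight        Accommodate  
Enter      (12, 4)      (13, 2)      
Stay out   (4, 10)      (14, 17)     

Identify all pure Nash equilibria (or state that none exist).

A profile is a Nash equilibrium when each player is best-responding to the other.
Player 1's best responses — vs Fight: Enter (payoff 12); vs Accommodate: Stay out (payoff 14).
Player 2's best responses — vs Enter: Fight (payoff 4); vs Stay out: Accommodate (payoff 17).
Mutual best responses occur at (Enter, Fight) and (Stay out, Accommodate); at each, neither player gains by switching.

(Enter, Fight) and (Stay out, Accommodate)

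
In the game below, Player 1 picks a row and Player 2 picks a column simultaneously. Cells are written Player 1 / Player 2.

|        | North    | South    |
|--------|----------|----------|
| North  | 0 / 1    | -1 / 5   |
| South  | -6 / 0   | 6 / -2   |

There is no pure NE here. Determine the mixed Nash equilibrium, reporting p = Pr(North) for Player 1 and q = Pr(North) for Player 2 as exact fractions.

p = 1/3, q = 7/13

Each player's mixing probability is pinned down by making the *other* player indifferent.
Player 2 indifferent between North and South: p·1 + (1−p)·0 = p·5 + (1−p)·(-2) ⟹ 0 + 1p = (-2) + 7p ⟹ p = 1/3.
Player 1 indifferent between North and South: q·0 + (1−q)·(-1) = q·(-6) + (1−q)·6 ⟹ (-1) + 1q = 6 + (-12)q ⟹ q = 7/13.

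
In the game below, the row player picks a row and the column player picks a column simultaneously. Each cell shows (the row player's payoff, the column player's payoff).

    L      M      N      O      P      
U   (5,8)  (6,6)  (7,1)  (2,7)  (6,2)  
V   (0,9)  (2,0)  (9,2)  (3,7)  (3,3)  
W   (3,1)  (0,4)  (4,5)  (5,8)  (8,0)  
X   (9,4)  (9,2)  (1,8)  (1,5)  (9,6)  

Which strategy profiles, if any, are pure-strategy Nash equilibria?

Check mutual best responses: a cell is a NE iff neither player can gain by unilaterally deviating.
The row player's best responses — vs L: X (payoff 9); vs M: X (payoff 9); vs N: V (payoff 9); vs O: W (payoff 5); vs P: X (payoff 9).
The column player's best responses — vs U: L (payoff 8); vs V: L (payoff 9); vs W: O (payoff 8); vs X: N (payoff 8).
The only mutual best response is (W, O); neither player gains by switching there.

(W, O)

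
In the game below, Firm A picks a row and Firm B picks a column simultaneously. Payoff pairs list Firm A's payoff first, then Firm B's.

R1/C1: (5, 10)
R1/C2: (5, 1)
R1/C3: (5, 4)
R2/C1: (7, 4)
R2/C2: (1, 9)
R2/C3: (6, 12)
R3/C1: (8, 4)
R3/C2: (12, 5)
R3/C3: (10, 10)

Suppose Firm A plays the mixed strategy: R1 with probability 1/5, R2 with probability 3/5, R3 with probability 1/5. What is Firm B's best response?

Firm B's best reply maximizes expected payoff against the mix.
C1: (1/5)·10 + (3/5)·4 + (1/5)·4 = 26/5
C2: (1/5)·1 + (3/5)·9 + (1/5)·5 = 33/5
C3: (1/5)·4 + (3/5)·12 + (1/5)·10 = 10
Highest expected payoff is 10, from C3.

C3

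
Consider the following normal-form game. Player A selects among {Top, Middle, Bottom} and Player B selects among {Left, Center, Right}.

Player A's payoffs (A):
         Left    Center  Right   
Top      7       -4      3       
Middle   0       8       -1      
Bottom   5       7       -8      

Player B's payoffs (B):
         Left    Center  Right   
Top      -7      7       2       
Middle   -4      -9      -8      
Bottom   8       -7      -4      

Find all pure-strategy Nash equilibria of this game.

No pure-strategy Nash equilibrium

Check mutual best responses: a cell is a NE iff neither player can gain by unilaterally deviating.
Player A's best responses — vs Left: Top (payoff 7); vs Center: Middle (payoff 8); vs Right: Top (payoff 3).
Player B's best responses — vs Top: Center (payoff 7); vs Middle: Left (payoff -4); vs Bottom: Left (payoff 8).
No cell has both players best-responding. For instance, Player A's best reply to Left is Top, but against Top Player B prefers Center over Left.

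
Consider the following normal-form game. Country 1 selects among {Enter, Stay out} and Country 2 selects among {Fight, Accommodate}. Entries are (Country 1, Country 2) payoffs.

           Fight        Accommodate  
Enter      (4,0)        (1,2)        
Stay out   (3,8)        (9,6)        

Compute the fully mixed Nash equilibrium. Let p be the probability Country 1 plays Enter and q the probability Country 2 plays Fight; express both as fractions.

p = 1/2, q = 8/9

Each player's mixing probability is pinned down by making the *other* player indifferent.
Country 2 indifferent between Fight and Accommodate: p·0 + (1−p)·8 = p·2 + (1−p)·6 ⟹ 8 + (-8)p = 6 + (-4)p ⟹ p = 1/2.
Country 1 indifferent between Enter and Stay out: q·4 + (1−q)·1 = q·3 + (1−q)·9 ⟹ 1 + 3q = 9 + (-6)q ⟹ q = 8/9.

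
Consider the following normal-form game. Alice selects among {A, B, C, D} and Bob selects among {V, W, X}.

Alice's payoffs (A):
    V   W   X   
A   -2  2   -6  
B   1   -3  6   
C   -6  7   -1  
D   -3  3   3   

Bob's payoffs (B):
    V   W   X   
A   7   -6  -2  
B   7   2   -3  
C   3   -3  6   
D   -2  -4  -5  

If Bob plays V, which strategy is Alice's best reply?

With Bob fixed at V, Alice's payoffs are: A → -2, B → 1, C → -6, D → -3.
The maximum is 1, achieved by B.

B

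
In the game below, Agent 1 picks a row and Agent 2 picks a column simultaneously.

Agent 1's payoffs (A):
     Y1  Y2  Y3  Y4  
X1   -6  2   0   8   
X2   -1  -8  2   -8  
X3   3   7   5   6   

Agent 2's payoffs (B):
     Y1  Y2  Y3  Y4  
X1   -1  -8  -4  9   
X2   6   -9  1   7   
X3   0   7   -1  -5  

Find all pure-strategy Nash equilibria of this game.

(X1, Y4) and (X3, Y2)

Find each player's best response to every opponent strategy; NE are the intersections.
Agent 1's best responses — vs Y1: X3 (payoff 3); vs Y2: X3 (payoff 7); vs Y3: X3 (payoff 5); vs Y4: X1 (payoff 8).
Agent 2's best responses — vs X1: Y4 (payoff 9); vs X2: Y4 (payoff 7); vs X3: Y2 (payoff 7).
Mutual best responses occur at (X1, Y4) and (X3, Y2); at each, neither player gains by switching.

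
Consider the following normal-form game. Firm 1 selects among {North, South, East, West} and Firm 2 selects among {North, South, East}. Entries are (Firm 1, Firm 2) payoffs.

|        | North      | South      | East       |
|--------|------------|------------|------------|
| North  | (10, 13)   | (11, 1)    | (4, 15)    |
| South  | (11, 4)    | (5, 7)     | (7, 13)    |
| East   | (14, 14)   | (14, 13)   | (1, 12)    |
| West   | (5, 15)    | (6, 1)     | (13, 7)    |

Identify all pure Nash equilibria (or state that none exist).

A profile is a Nash equilibrium when each player is best-responding to the other.
Firm 1's best responses — vs North: East (payoff 14); vs South: East (payoff 14); vs East: West (payoff 13).
Firm 2's best responses — vs North: East (payoff 15); vs South: East (payoff 13); vs East: North (payoff 14); vs West: North (payoff 15).
The only mutual best response is (East, North); neither player gains by switching there.

(East, North)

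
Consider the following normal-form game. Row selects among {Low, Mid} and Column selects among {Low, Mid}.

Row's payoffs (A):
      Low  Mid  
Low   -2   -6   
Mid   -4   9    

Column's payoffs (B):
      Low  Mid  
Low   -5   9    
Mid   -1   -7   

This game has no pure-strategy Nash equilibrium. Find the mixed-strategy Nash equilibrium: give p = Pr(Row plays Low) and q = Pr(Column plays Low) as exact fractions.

p = 3/10, q = 15/17

Each player's mixing probability is pinned down by making the *other* player indifferent.
Column indifferent between Low and Mid: p·(-5) + (1−p)·(-1) = p·9 + (1−p)·(-7) ⟹ (-1) + (-4)p = (-7) + 16p ⟹ p = 3/10.
Row indifferent between Low and Mid: q·(-2) + (1−q)·(-6) = q·(-4) + (1−q)·9 ⟹ (-6) + 4q = 9 + (-13)q ⟹ q = 15/17.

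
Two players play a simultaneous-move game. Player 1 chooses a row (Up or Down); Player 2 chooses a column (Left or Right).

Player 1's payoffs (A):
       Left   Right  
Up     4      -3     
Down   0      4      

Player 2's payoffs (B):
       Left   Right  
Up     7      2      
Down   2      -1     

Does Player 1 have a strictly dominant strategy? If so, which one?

Check whether one of Player 1's strategies beats all alternatives regardless of what the opponent does.
Up is not dominant: against Right, Down gives 4 > -3.
Down is not dominant: against Left, Up gives 4 > 0.
No single strategy is best against every opponent action.

No strictly dominant strategy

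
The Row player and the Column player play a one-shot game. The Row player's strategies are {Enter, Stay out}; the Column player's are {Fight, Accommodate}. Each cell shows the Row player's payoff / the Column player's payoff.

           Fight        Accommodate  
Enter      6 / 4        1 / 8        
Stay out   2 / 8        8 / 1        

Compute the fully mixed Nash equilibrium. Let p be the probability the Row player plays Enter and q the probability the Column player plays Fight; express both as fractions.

p = 7/11, q = 7/11

Each player's mixing probability is pinned down by making the *other* player indifferent.
The Column player indifferent between Fight and Accommodate: p·4 + (1−p)·8 = p·8 + (1−p)·1 ⟹ 8 + (-4)p = 1 + 7p ⟹ p = 7/11.
The Row player indifferent between Enter and Stay out: q·6 + (1−q)·1 = q·2 + (1−q)·8 ⟹ 1 + 5q = 8 + (-6)q ⟹ q = 7/11.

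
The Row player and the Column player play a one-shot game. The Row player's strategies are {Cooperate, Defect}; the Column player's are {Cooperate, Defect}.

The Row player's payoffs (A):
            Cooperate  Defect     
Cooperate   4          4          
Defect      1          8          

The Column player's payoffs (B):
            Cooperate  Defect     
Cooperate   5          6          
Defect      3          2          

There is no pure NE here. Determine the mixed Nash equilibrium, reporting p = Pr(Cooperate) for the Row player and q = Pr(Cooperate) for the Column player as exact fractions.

In a mixed NE each player is indifferent between their pure strategies, so the opponent's mix sets the indifference.
The Column player indifferent between Cooperate and Defect: p·5 + (1−p)·3 = p·6 + (1−p)·2 ⟹ 3 + 2p = 2 + 4p ⟹ p = 1/2.
The Row player indifferent between Cooperate and Defect: q·4 + (1−q)·4 = q·1 + (1−q)·8 ⟹ 4 + 0q = 8 + (-7)q ⟹ q = 4/7.

p = 1/2, q = 4/7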